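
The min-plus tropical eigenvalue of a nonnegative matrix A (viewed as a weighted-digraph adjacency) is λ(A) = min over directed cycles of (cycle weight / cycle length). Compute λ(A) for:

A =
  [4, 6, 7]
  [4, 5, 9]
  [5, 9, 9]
λ(A) = 4

Enumerate directed cycles and compute their means (weight / length). Sample:
  cycle 0 → 0: weight = 4, length = 1, mean = 4/1 ≈ 4.000
  cycle 1 → 1: weight = 5, length = 1, mean = 5/1 ≈ 5.000
  cycle 2 → 2: weight = 9, length = 1, mean = 9/1 ≈ 9.000
  cycle 0 → 1 → 0: weight = 10, length = 2, mean = 10/2 ≈ 5.000
  cycle 0 → 2 → 0: weight = 12, length = 2, mean = 12/2 ≈ 6.000
  cycle 1 → 0 → 1: weight = 10, length = 2, mean = 10/2 ≈ 5.000
Minimum mean = 4.000, attained e.g. along the cycle 0 → 0 with weight 4 and length 1. So λ(A) = 4/1 = 4.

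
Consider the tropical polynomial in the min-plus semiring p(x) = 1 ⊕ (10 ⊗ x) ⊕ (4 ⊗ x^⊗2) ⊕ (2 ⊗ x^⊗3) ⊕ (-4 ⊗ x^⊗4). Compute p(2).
p(2) = 1

A tropical monomial a ⊗ x^⊗i evaluates to a + i · x. Evaluating each term at x = 2:
  Term 0 contributes 1 + 0 · 2 = 1
  Term 1 contributes 10 + 1 · 2 = 12
  Term 2 contributes 4 + 2 · 2 = 8
  Term 3 contributes 2 + 3 · 2 = 8
  Term 4 contributes -4 + 4 · 2 = 4
p(2) = ⊕ of these = min[1, 12, 8, 8, 4] = 1.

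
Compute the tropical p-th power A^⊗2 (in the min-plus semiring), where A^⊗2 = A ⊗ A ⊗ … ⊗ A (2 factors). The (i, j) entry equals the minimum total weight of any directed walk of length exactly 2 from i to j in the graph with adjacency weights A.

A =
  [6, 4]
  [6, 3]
A^⊗2 =
  [10, 7]
  [9, 6]

Each entry (A^⊗2)_ij equals the minimum over all length-2 walks i = v_0 → v_1 → … → v_2 = j of Σ_t A[v_t][v_{t+1}]. For example, for (i, j) = (0, 1) we minimise over 2 possible intermediate vertex sequences; the minimum is 7, attained along the walk 0 → 1 → 1.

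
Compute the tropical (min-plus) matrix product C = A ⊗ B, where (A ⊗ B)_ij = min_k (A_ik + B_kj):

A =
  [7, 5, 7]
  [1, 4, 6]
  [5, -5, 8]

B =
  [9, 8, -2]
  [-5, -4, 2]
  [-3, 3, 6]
A ⊗ B =
  [0, 1, 5]
  [-1, 0, -1]
  [-10, -9, -3]

Apply the min-plus product entry-by-entry:
  C[0][0] = min over k of (A[0][0] + B[0][0] = 7 + 9 = 16, A[0][1] + B[1][0] = 5 + -5 = 0, A[0][2] + B[2][0] = 7 + -3 = 4) = 0 (attained at k = 1)
  C[0][1] = min over k of (A[0][0] + B[0][1] = 7 + 8 = 15, A[0][1] + B[1][1] = 5 + -4 = 1, A[0][2] + B[2][1] = 7 + 3 = 10) = 1 (attained at k = 1)
  C[0][2] = min over k of (A[0][0] + B[0][2] = 7 + -2 = 5, A[0][1] + B[1][2] = 5 + 2 = 7, A[0][2] + B[2][2] = 7 + 6 = 13) = 5 (attained at k = 0)
  C[1][0] = min over k of (A[1][0] + B[0][0] = 1 + 9 = 10, A[1][1] + B[1][0] = 4 + -5 = -1, A[1][2] + B[2][0] = 6 + -3 = 3) = -1 (attained at k = 1)
  C[1][1] = min over k of (A[1][0] + B[0][1] = 1 + 8 = 9, A[1][1] + B[1][1] = 4 + -4 = 0, A[1][2] + B[2][1] = 6 + 3 = 9) = 0 (attained at k = 1)
  C[1][2] = min over k of (A[1][0] + B[0][2] = 1 + -2 = -1, A[1][1] + B[1][2] = 4 + 2 = 6, A[1][2] + B[2][2] = 6 + 6 = 12) = -1 (attained at k = 0)
  C[2][0] = min over k of (A[2][0] + B[0][0] = 5 + 9 = 14, A[2][1] + B[1][0] = -5 + -5 = -10, A[2][2] + B[2][0] = 8 + -3 = 5) = -10 (attained at k = 1)
  C[2][1] = min over k of (A[2][0] + B[0][1] = 5 + 8 = 13, A[2][1] + B[1][1] = -5 + -4 = -9, A[2][2] + B[2][1] = 8 + 3 = 11) = -9 (attained at k = 1)
  C[2][2] = min over k of (A[2][0] + B[0][2] = 5 + -2 = 3, A[2][1] + B[1][2] = -5 + 2 = -3, A[2][2] + B[2][2] = 8 + 6 = 14) = -3 (attained at k = 1)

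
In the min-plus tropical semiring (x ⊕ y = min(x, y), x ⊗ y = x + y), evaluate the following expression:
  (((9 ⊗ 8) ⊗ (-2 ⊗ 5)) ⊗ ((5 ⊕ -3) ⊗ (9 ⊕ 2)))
(((9 ⊗ 8) ⊗ (-2 ⊗ 5)) ⊗ ((5 ⊕ -3) ⊗ (9 ⊕ 2))) = 19

Expand innermost to outermost. Recall ⊕ takes the minimum of its arguments and ⊗ takes their sum. Working out the expression (((9 ⊗ 8) ⊗ (-2 ⊗ 5)) ⊗ ((5 ⊕ -3) ⊗ (9 ⊕ 2))) gives 19.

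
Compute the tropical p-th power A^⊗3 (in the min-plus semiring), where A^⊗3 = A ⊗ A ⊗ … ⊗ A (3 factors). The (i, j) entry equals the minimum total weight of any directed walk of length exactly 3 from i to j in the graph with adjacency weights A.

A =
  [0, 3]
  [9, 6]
A^⊗3 =
  [0, 3]
  [9, 12]

Each entry (A^⊗3)_ij equals the minimum over all length-3 walks i = v_0 → v_1 → … → v_3 = j of Σ_t A[v_t][v_{t+1}]. For example, for (i, j) = (0, 1) we minimise over 4 possible intermediate vertex sequences; the minimum is 3, attained along the walk 0 → 0 → 0 → 1.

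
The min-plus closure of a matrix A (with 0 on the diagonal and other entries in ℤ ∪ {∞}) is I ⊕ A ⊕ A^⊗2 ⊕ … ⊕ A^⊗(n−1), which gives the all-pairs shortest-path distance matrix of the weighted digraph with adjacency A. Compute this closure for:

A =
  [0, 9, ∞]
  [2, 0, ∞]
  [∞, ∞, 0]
Closure =
  [0, 9, ∞]
  [2, 0, ∞]
  [∞, ∞, 0]

This is the Floyd-Warshall all-pairs shortest-path computation. For each intermediate vertex k = 0, 1, …, 2, update dist[i][j] ← min(dist[i][j], dist[i][k] + dist[k][j]). The final matrix gives, for each (i, j), the minimum total weight of any directed path from i to j (possibly empty when i = j).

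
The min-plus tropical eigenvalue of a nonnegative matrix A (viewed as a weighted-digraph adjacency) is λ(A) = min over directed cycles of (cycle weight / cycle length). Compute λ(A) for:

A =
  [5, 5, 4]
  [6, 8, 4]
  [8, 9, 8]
λ(A) = 5

Enumerate directed cycles and compute their means (weight / length). Sample:
  cycle 0 → 0: weight = 5, length = 1, mean = 5/1 ≈ 5.000
  cycle 1 → 1: weight = 8, length = 1, mean = 8/1 ≈ 8.000
  cycle 2 → 2: weight = 8, length = 1, mean = 8/1 ≈ 8.000
  cycle 0 → 1 → 0: weight = 11, length = 2, mean = 11/2 ≈ 5.500
  cycle 0 → 2 → 0: weight = 12, length = 2, mean = 12/2 ≈ 6.000
  cycle 1 → 0 → 1: weight = 11, length = 2, mean = 11/2 ≈ 5.500
Minimum mean = 5.000, attained e.g. along the cycle 0 → 0 with weight 5 and length 1. So λ(A) = 5/1 = 5.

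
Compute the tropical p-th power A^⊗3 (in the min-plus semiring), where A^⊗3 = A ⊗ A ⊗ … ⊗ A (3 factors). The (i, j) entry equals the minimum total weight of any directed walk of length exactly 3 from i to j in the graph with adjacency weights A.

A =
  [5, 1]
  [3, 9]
A^⊗3 =
  [9, 5]
  [7, 9]

Each entry (A^⊗3)_ij equals the minimum over all length-3 walks i = v_0 → v_1 → … → v_3 = j of Σ_t A[v_t][v_{t+1}]. For example, for (i, j) = (0, 1) we minimise over 4 possible intermediate vertex sequences; the minimum is 5, attained along the walk 0 → 1 → 0 → 1.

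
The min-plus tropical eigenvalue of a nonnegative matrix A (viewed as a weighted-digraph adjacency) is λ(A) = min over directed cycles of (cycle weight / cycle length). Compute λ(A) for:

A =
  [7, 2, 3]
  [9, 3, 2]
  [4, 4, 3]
λ(A) = 8/3

Enumerate directed cycles and compute their means (weight / length). Sample:
  cycle 0 → 0: weight = 7, length = 1, mean = 7/1 ≈ 7.000
  cycle 1 → 1: weight = 3, length = 1, mean = 3/1 ≈ 3.000
  cycle 2 → 2: weight = 3, length = 1, mean = 3/1 ≈ 3.000
  cycle 0 → 1 → 0: weight = 11, length = 2, mean = 11/2 ≈ 5.500
  cycle 0 → 2 → 0: weight = 7, length = 2, mean = 7/2 ≈ 3.500
  cycle 1 → 0 → 1: weight = 11, length = 2, mean = 11/2 ≈ 5.500
Minimum mean = 2.667, attained e.g. along the cycle 0 → 1 → 2 → 0 with weight 8 and length 3. So λ(A) = 8/3 = 8/3.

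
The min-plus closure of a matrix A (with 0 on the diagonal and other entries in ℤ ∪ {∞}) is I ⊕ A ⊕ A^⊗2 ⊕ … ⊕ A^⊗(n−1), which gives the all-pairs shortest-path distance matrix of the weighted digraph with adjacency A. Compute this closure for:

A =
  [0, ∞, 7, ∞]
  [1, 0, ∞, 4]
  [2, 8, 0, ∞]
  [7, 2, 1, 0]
Closure =
  [0, 15, 7, 19]
  [1, 0, 5, 4]
  [2, 8, 0, 12]
  [3, 2, 1, 0]

This is the Floyd-Warshall all-pairs shortest-path computation. For each intermediate vertex k = 0, 1, …, 3, update dist[i][j] ← min(dist[i][j], dist[i][k] + dist[k][j]). The final matrix gives, for each (i, j), the minimum total weight of any directed path from i to j (possibly empty when i = j).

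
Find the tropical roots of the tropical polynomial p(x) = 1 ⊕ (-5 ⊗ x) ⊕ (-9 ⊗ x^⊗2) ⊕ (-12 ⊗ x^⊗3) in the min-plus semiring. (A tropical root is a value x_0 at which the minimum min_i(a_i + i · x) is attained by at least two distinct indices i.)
Roots: {3, 4, 6}

Each tropical root is a break point of the lower envelope of the lines y = a_i + i · x (there are 4 lines, with slopes 0, 1, ..., 3). Only the lines that attain the minimum somewhere contribute to roots; other lines are dominated. Here the surviving (envelope) indices are i = 3, i = 2, i = 1, i = 0.
Intersections between consecutive envelope lines give the roots: for adjacent envelope indices i < j the intersection is x = (a_i − a_j) / (j − i). Reading off the sorted break points: {3, 4, 6}.
Verification: at each break x_0, at least two indices attain the minimum of min_i(a_i + i · x_0).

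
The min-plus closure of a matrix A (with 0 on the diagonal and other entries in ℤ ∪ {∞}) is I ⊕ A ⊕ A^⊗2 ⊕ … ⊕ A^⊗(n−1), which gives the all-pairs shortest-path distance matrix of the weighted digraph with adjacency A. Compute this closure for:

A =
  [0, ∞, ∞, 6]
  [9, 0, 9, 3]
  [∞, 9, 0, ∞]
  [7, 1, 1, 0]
Closure =
  [0, 7, 7, 6]
  [9, 0, 4, 3]
  [18, 9, 0, 12]
  [7, 1, 1, 0]

This is the Floyd-Warshall all-pairs shortest-path computation. For each intermediate vertex k = 0, 1, …, 3, update dist[i][j] ← min(dist[i][j], dist[i][k] + dist[k][j]). The final matrix gives, for each (i, j), the minimum total weight of any directed path from i to j (possibly empty when i = j).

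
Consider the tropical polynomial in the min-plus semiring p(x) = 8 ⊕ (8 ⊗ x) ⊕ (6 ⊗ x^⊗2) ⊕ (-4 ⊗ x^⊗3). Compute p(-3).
p(-3) = -13

A tropical monomial a ⊗ x^⊗i evaluates to a + i · x. Evaluating each term at x = -3:
  Term 0 contributes 8 + 0 · -3 = 8
  Term 1 contributes 8 + 1 · -3 = 5
  Term 2 contributes 6 + 2 · -3 = 0
  Term 3 contributes -4 + 3 · -3 = -13
p(-3) = ⊕ of these = min[8, 5, 0, -13] = -13.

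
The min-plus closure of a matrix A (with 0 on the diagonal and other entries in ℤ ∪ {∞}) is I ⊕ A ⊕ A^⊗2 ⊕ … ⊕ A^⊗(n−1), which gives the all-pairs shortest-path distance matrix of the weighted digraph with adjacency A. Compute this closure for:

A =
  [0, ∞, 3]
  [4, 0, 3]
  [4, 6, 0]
Closure =
  [0, 9, 3]
  [4, 0, 3]
  [4, 6, 0]

This is the Floyd-Warshall all-pairs shortest-path computation. For each intermediate vertex k = 0, 1, …, 2, update dist[i][j] ← min(dist[i][j], dist[i][k] + dist[k][j]). The final matrix gives, for each (i, j), the minimum total weight of any directed path from i to j (possibly empty when i = j).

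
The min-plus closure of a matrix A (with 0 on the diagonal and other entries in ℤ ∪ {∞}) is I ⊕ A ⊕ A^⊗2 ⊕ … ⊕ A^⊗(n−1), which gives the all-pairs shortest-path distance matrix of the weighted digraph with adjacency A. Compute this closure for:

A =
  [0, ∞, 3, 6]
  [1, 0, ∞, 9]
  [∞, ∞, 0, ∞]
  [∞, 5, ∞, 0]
Closure =
  [0, 11, 3, 6]
  [1, 0, 4, 7]
  [∞, ∞, 0, ∞]
  [6, 5, 9, 0]

This is the Floyd-Warshall all-pairs shortest-path computation. For each intermediate vertex k = 0, 1, …, 3, update dist[i][j] ← min(dist[i][j], dist[i][k] + dist[k][j]). The final matrix gives, for each (i, j), the minimum total weight of any directed path from i to j (possibly empty when i = j).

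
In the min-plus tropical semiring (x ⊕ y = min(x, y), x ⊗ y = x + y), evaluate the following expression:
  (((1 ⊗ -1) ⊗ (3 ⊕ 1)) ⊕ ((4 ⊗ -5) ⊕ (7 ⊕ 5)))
(((1 ⊗ -1) ⊗ (3 ⊕ 1)) ⊕ ((4 ⊗ -5) ⊕ (7 ⊕ 5))) = -1

Expand innermost to outermost. Recall ⊕ takes the minimum of its arguments and ⊗ takes their sum. Working out the expression (((1 ⊗ -1) ⊗ (3 ⊕ 1)) ⊕ ((4 ⊗ -5) ⊕ (7 ⊕ 5))) gives -1.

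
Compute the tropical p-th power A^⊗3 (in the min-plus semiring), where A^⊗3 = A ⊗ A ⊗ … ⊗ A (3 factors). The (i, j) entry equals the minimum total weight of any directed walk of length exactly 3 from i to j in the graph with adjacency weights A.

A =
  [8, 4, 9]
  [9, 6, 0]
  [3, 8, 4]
A^⊗3 =
  [7, 12, 8]
  [7, 7, 8]
  [11, 11, 7]

Each entry (A^⊗3)_ij equals the minimum over all length-3 walks i = v_0 → v_1 → … → v_3 = j of Σ_t A[v_t][v_{t+1}]. For example, for (i, j) = (0, 2) we minimise over 9 possible intermediate vertex sequences; the minimum is 8, attained along the walk 0 → 1 → 2 → 2.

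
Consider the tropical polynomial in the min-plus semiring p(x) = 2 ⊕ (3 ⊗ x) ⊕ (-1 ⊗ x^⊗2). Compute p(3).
p(3) = 2

A tropical monomial a ⊗ x^⊗i evaluates to a + i · x. Evaluating each term at x = 3:
  Term 0 contributes 2 + 0 · 3 = 2
  Term 1 contributes 3 + 1 · 3 = 6
  Term 2 contributes -1 + 2 · 3 = 5
p(3) = ⊕ of these = min[2, 6, 5] = 2.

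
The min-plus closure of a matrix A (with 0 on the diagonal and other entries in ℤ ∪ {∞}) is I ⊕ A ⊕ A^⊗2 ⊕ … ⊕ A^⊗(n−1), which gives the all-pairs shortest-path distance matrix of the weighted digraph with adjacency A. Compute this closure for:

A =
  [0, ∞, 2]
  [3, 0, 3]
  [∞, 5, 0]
Closure =
  [0, 7, 2]
  [3, 0, 3]
  [8, 5, 0]

This is the Floyd-Warshall all-pairs shortest-path computation. For each intermediate vertex k = 0, 1, …, 2, update dist[i][j] ← min(dist[i][j], dist[i][k] + dist[k][j]). The final matrix gives, for each (i, j), the minimum total weight of any directed path from i to j (possibly empty when i = j).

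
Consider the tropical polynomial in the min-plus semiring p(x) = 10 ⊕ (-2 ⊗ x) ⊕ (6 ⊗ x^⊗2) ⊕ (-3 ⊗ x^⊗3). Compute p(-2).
p(-2) = -9

A tropical monomial a ⊗ x^⊗i evaluates to a + i · x. Evaluating each term at x = -2:
  Term 0 contributes 10 + 0 · -2 = 10
  Term 1 contributes -2 + 1 · -2 = -4
  Term 2 contributes 6 + 2 · -2 = 2
  Term 3 contributes -3 + 3 · -2 = -9
p(-2) = ⊕ of these = min[10, -4, 2, -9] = -9.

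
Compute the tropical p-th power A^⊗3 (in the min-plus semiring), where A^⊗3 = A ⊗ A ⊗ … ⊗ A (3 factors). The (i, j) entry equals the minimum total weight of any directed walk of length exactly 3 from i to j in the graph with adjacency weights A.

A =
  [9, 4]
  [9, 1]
A^⊗3 =
  [14, 6]
  [11, 3]

Each entry (A^⊗3)_ij equals the minimum over all length-3 walks i = v_0 → v_1 → … → v_3 = j of Σ_t A[v_t][v_{t+1}]. For example, for (i, j) = (0, 1) we minimise over 4 possible intermediate vertex sequences; the minimum is 6, attained along the walk 0 → 1 → 1 → 1.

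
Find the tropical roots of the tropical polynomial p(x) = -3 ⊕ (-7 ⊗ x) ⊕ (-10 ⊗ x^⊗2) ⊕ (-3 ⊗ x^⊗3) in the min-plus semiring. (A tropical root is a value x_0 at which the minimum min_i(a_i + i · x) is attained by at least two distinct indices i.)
Roots: {-7, 3, 4}

Each tropical root is a break point of the lower envelope of the lines y = a_i + i · x (there are 4 lines, with slopes 0, 1, ..., 3). Only the lines that attain the minimum somewhere contribute to roots; other lines are dominated. Here the surviving (envelope) indices are i = 3, i = 2, i = 1, i = 0.
Intersections between consecutive envelope lines give the roots: for adjacent envelope indices i < j the intersection is x = (a_i − a_j) / (j − i). Reading off the sorted break points: {-7, 3, 4}.
Verification: at each break x_0, at least two indices attain the minimum of min_i(a_i + i · x_0).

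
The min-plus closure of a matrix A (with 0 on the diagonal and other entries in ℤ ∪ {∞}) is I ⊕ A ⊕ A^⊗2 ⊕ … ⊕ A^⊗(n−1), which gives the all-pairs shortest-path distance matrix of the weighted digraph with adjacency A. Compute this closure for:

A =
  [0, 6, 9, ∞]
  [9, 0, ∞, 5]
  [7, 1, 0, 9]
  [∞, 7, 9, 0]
Closure =
  [0, 6, 9, 11]
  [9, 0, 14, 5]
  [7, 1, 0, 6]
  [16, 7, 9, 0]

This is the Floyd-Warshall all-pairs shortest-path computation. For each intermediate vertex k = 0, 1, …, 3, update dist[i][j] ← min(dist[i][j], dist[i][k] + dist[k][j]). The final matrix gives, for each (i, j), the minimum total weight of any directed path from i to j (possibly empty when i = j).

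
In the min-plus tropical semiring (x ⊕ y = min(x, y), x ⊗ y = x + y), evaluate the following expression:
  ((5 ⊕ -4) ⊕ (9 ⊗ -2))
((5 ⊕ -4) ⊕ (9 ⊗ -2)) = -4

Expand innermost to outermost. Recall ⊕ takes the minimum of its arguments and ⊗ takes their sum. Working out the expression ((5 ⊕ -4) ⊕ (9 ⊗ -2)) gives -4.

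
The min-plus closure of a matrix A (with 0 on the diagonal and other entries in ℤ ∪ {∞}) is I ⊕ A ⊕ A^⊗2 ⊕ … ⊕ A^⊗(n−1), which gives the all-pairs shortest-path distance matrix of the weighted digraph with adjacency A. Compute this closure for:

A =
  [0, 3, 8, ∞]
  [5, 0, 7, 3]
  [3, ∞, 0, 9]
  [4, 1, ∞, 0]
Closure =
  [0, 3, 8, 6]
  [5, 0, 7, 3]
  [3, 6, 0, 9]
  [4, 1, 8, 0]

This is the Floyd-Warshall all-pairs shortest-path computation. For each intermediate vertex k = 0, 1, …, 3, update dist[i][j] ← min(dist[i][j], dist[i][k] + dist[k][j]). The final matrix gives, for each (i, j), the minimum total weight of any directed path from i to j (possibly empty when i = j).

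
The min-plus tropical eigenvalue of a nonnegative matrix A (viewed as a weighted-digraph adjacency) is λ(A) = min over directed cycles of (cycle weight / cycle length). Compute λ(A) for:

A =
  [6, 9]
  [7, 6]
λ(A) = 6

Enumerate directed cycles and compute their means (weight / length). Sample:
  cycle 0 → 0: weight = 6, length = 1, mean = 6/1 ≈ 6.000
  cycle 1 → 1: weight = 6, length = 1, mean = 6/1 ≈ 6.000
  cycle 0 → 1 → 0: weight = 16, length = 2, mean = 16/2 ≈ 8.000
  cycle 1 → 0 → 1: weight = 16, length = 2, mean = 16/2 ≈ 8.000
Minimum mean = 6.000, attained e.g. along the cycle 0 → 0 with weight 6 and length 1. So λ(A) = 6/1 = 6.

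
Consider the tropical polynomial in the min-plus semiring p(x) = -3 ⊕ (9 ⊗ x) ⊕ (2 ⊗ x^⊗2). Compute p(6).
p(6) = -3

A tropical monomial a ⊗ x^⊗i evaluates to a + i · x. Evaluating each term at x = 6:
  Term 0 contributes -3 + 0 · 6 = -3
  Term 1 contributes 9 + 1 · 6 = 15
  Term 2 contributes 2 + 2 · 6 = 14
p(6) = ⊕ of these = min[-3, 15, 14] = -3.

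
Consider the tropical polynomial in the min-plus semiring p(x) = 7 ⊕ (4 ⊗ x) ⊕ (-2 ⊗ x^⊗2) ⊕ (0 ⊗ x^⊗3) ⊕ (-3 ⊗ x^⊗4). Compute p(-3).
p(-3) = -15

A tropical monomial a ⊗ x^⊗i evaluates to a + i · x. Evaluating each term at x = -3:
  Term 0 contributes 7 + 0 · -3 = 7
  Term 1 contributes 4 + 1 · -3 = 1
  Term 2 contributes -2 + 2 · -3 = -8
  Term 3 contributes 0 + 3 · -3 = -9
  Term 4 contributes -3 + 4 · -3 = -15
p(-3) = ⊕ of these = min[7, 1, -8, -9, -15] = -15.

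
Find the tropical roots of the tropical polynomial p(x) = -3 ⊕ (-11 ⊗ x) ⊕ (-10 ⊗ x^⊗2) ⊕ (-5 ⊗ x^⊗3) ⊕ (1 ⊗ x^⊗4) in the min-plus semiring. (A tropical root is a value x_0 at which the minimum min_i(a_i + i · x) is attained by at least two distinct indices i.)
Roots: {-6, -5, -1, 8}

Each tropical root is a break point of the lower envelope of the lines y = a_i + i · x (there are 5 lines, with slopes 0, 1, ..., 4). Only the lines that attain the minimum somewhere contribute to roots; other lines are dominated. Here the surviving (envelope) indices are i = 4, i = 3, i = 2, i = 1, i = 0.
Intersections between consecutive envelope lines give the roots: for adjacent envelope indices i < j the intersection is x = (a_i − a_j) / (j − i). Reading off the sorted break points: {-6, -5, -1, 8}.
Verification: at each break x_0, at least two indices attain the minimum of min_i(a_i + i · x_0).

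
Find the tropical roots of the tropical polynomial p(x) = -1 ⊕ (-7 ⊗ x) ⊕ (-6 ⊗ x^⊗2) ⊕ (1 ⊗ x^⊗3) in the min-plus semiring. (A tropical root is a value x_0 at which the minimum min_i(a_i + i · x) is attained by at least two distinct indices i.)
Roots: {-7, -1, 6}

Each tropical root is a break point of the lower envelope of the lines y = a_i + i · x (there are 4 lines, with slopes 0, 1, ..., 3). Only the lines that attain the minimum somewhere contribute to roots; other lines are dominated. Here the surviving (envelope) indices are i = 3, i = 2, i = 1, i = 0.
Intersections between consecutive envelope lines give the roots: for adjacent envelope indices i < j the intersection is x = (a_i − a_j) / (j − i). Reading off the sorted break points: {-7, -1, 6}.
Verification: at each break x_0, at least two indices attain the minimum of min_i(a_i + i · x_0).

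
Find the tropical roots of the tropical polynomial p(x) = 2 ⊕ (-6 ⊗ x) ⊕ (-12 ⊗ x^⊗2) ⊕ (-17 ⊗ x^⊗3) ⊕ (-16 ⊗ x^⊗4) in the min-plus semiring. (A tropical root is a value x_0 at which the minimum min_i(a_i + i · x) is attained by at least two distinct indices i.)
Roots: {-1, 5, 6, 8}

Each tropical root is a break point of the lower envelope of the lines y = a_i + i · x (there are 5 lines, with slopes 0, 1, ..., 4). Only the lines that attain the minimum somewhere contribute to roots; other lines are dominated. Here the surviving (envelope) indices are i = 4, i = 3, i = 2, i = 1, i = 0.
Intersections between consecutive envelope lines give the roots: for adjacent envelope indices i < j the intersection is x = (a_i − a_j) / (j − i). Reading off the sorted break points: {-1, 5, 6, 8}.
Verification: at each break x_0, at least two indices attain the minimum of min_i(a_i + i · x_0).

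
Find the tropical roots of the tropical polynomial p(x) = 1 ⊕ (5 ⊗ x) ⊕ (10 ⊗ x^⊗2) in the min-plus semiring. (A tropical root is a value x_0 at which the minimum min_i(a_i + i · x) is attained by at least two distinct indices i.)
Roots: {-5, -4}

Each tropical root is a break point of the lower envelope of the lines y = a_i + i · x (there are 3 lines, with slopes 0, 1, ..., 2). Only the lines that attain the minimum somewhere contribute to roots; other lines are dominated. Here the surviving (envelope) indices are i = 2, i = 1, i = 0.
Intersections between consecutive envelope lines give the roots: for adjacent envelope indices i < j the intersection is x = (a_i − a_j) / (j − i). Reading off the sorted break points: {-5, -4}.
Verification: at each break x_0, at least two indices attain the minimum of min_i(a_i + i · x_0).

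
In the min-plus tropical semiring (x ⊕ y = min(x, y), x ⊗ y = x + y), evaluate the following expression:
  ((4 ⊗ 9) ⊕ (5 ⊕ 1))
((4 ⊗ 9) ⊕ (5 ⊕ 1)) = 1

Expand innermost to outermost. Recall ⊕ takes the minimum of its arguments and ⊗ takes their sum. Working out the expression ((4 ⊗ 9) ⊕ (5 ⊕ 1)) gives 1.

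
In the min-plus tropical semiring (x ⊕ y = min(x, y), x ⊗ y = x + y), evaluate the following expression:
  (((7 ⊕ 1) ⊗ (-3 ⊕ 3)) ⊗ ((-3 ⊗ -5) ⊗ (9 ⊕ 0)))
(((7 ⊕ 1) ⊗ (-3 ⊕ 3)) ⊗ ((-3 ⊗ -5) ⊗ (9 ⊕ 0))) = -10

Expand innermost to outermost. Recall ⊕ takes the minimum of its arguments and ⊗ takes their sum. Working out the expression (((7 ⊕ 1) ⊗ (-3 ⊕ 3)) ⊗ ((-3 ⊗ -5) ⊗ (9 ⊕ 0))) gives -10.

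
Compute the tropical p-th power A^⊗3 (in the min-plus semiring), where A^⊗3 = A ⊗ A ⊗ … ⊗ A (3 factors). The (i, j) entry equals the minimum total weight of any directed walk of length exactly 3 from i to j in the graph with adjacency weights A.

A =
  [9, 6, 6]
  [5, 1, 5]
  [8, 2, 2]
A^⊗3 =
  [12, 8, 10]
  [7, 3, 7]
  [8, 4, 6]

Each entry (A^⊗3)_ij equals the minimum over all length-3 walks i = v_0 → v_1 → … → v_3 = j of Σ_t A[v_t][v_{t+1}]. For example, for (i, j) = (0, 2) we minimise over 9 possible intermediate vertex sequences; the minimum is 10, attained along the walk 0 → 2 → 2 → 2.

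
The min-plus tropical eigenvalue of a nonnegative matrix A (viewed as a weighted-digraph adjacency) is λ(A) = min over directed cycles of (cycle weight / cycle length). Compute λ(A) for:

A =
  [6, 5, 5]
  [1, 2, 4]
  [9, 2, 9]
λ(A) = 2

Enumerate directed cycles and compute their means (weight / length). Sample:
  cycle 0 → 0: weight = 6, length = 1, mean = 6/1 ≈ 6.000
  cycle 1 → 1: weight = 2, length = 1, mean = 2/1 ≈ 2.000
  cycle 2 → 2: weight = 9, length = 1, mean = 9/1 ≈ 9.000
  cycle 0 → 1 → 0: weight = 6, length = 2, mean = 6/2 ≈ 3.000
  cycle 0 → 2 → 0: weight = 14, length = 2, mean = 14/2 ≈ 7.000
  cycle 1 → 0 → 1: weight = 6, length = 2, mean = 6/2 ≈ 3.000
Minimum mean = 2.000, attained e.g. along the cycle 1 → 1 with weight 2 and length 1. So λ(A) = 2/1 = 2.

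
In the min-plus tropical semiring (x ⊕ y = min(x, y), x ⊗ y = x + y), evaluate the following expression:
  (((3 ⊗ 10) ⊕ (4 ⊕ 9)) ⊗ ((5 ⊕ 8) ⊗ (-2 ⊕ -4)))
(((3 ⊗ 10) ⊕ (4 ⊕ 9)) ⊗ ((5 ⊕ 8) ⊗ (-2 ⊕ -4))) = 5

Expand innermost to outermost. Recall ⊕ takes the minimum of its arguments and ⊗ takes their sum. Working out the expression (((3 ⊗ 10) ⊕ (4 ⊕ 9)) ⊗ ((5 ⊕ 8) ⊗ (-2 ⊕ -4))) gives 5.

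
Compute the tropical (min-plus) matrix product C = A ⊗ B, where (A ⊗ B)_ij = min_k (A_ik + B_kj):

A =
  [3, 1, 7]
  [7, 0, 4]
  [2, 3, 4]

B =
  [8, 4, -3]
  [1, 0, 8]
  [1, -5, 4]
A ⊗ B =
  [2, 1, 0]
  [1, -1, 4]
  [4, -1, -1]

Apply the min-plus product entry-by-entry:
  C[0][0] = min over k of (A[0][0] + B[0][0] = 3 + 8 = 11, A[0][1] + B[1][0] = 1 + 1 = 2, A[0][2] + B[2][0] = 7 + 1 = 8) = 2 (attained at k = 1)
  C[0][1] = min over k of (A[0][0] + B[0][1] = 3 + 4 = 7, A[0][1] + B[1][1] = 1 + 0 = 1, A[0][2] + B[2][1] = 7 + -5 = 2) = 1 (attained at k = 1)
  C[0][2] = min over k of (A[0][0] + B[0][2] = 3 + -3 = 0, A[0][1] + B[1][2] = 1 + 8 = 9, A[0][2] + B[2][2] = 7 + 4 = 11) = 0 (attained at k = 0)
  C[1][0] = min over k of (A[1][0] + B[0][0] = 7 + 8 = 15, A[1][1] + B[1][0] = 0 + 1 = 1, A[1][2] + B[2][0] = 4 + 1 = 5) = 1 (attained at k = 1)
  C[1][1] = min over k of (A[1][0] + B[0][1] = 7 + 4 = 11, A[1][1] + B[1][1] = 0 + 0 = 0, A[1][2] + B[2][1] = 4 + -5 = -1) = -1 (attained at k = 2)
  C[1][2] = min over k of (A[1][0] + B[0][2] = 7 + -3 = 4, A[1][1] + B[1][2] = 0 + 8 = 8, A[1][2] + B[2][2] = 4 + 4 = 8) = 4 (attained at k = 0)
  C[2][0] = min over k of (A[2][0] + B[0][0] = 2 + 8 = 10, A[2][1] + B[1][0] = 3 + 1 = 4, A[2][2] + B[2][0] = 4 + 1 = 5) = 4 (attained at k = 1)
  C[2][1] = min over k of (A[2][0] + B[0][1] = 2 + 4 = 6, A[2][1] + B[1][1] = 3 + 0 = 3, A[2][2] + B[2][1] = 4 + -5 = -1) = -1 (attained at k = 2)
  C[2][2] = min over k of (A[2][0] + B[0][2] = 2 + -3 = -1, A[2][1] + B[1][2] = 3 + 8 = 11, A[2][2] + B[2][2] = 4 + 4 = 8) = -1 (attained at k = 0)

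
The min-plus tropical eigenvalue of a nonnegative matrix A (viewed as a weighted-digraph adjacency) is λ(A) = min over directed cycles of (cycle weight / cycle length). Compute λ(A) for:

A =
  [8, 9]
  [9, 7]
λ(A) = 7

Enumerate directed cycles and compute their means (weight / length). Sample:
  cycle 0 → 0: weight = 8, length = 1, mean = 8/1 ≈ 8.000
  cycle 1 → 1: weight = 7, length = 1, mean = 7/1 ≈ 7.000
  cycle 0 → 1 → 0: weight = 18, length = 2, mean = 18/2 ≈ 9.000
  cycle 1 → 0 → 1: weight = 18, length = 2, mean = 18/2 ≈ 9.000
Minimum mean = 7.000, attained e.g. along the cycle 1 → 1 with weight 7 and length 1. So λ(A) = 7/1 = 7.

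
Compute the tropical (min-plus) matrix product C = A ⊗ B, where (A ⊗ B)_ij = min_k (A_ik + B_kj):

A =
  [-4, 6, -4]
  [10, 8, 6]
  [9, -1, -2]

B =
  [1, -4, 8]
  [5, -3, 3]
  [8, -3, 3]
A ⊗ B =
  [-3, -8, -1]
  [11, 3, 9]
  [4, -5, 1]

Apply the min-plus product entry-by-entry:
  C[0][0] = min over k of (A[0][0] + B[0][0] = -4 + 1 = -3, A[0][1] + B[1][0] = 6 + 5 = 11, A[0][2] + B[2][0] = -4 + 8 = 4) = -3 (attained at k = 0)
  C[0][1] = min over k of (A[0][0] + B[0][1] = -4 + -4 = -8, A[0][1] + B[1][1] = 6 + -3 = 3, A[0][2] + B[2][1] = -4 + -3 = -7) = -8 (attained at k = 0)
  C[0][2] = min over k of (A[0][0] + B[0][2] = -4 + 8 = 4, A[0][1] + B[1][2] = 6 + 3 = 9, A[0][2] + B[2][2] = -4 + 3 = -1) = -1 (attained at k = 2)
  C[1][0] = min over k of (A[1][0] + B[0][0] = 10 + 1 = 11, A[1][1] + B[1][0] = 8 + 5 = 13, A[1][2] + B[2][0] = 6 + 8 = 14) = 11 (attained at k = 0)
  C[1][1] = min over k of (A[1][0] + B[0][1] = 10 + -4 = 6, A[1][1] + B[1][1] = 8 + -3 = 5, A[1][2] + B[2][1] = 6 + -3 = 3) = 3 (attained at k = 2)
  C[1][2] = min over k of (A[1][0] + B[0][2] = 10 + 8 = 18, A[1][1] + B[1][2] = 8 + 3 = 11, A[1][2] + B[2][2] = 6 + 3 = 9) = 9 (attained at k = 2)
  C[2][0] = min over k of (A[2][0] + B[0][0] = 9 + 1 = 10, A[2][1] + B[1][0] = -1 + 5 = 4, A[2][2] + B[2][0] = -2 + 8 = 6) = 4 (attained at k = 1)
  C[2][1] = min over k of (A[2][0] + B[0][1] = 9 + -4 = 5, A[2][1] + B[1][1] = -1 + -3 = -4, A[2][2] + B[2][1] = -2 + -3 = -5) = -5 (attained at k = 2)
  C[2][2] = min over k of (A[2][0] + B[0][2] = 9 + 8 = 17, A[2][1] + B[1][2] = -1 + 3 = 2, A[2][2] + B[2][2] = -2 + 3 = 1) = 1 (attained at k = 2)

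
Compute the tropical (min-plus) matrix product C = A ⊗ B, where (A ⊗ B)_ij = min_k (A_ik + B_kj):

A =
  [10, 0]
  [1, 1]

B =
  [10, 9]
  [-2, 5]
A ⊗ B =
  [-2, 5]
  [-1, 6]

Apply the min-plus product entry-by-entry:
  C[0][0] = min over k of (A[0][0] + B[0][0] = 10 + 10 = 20, A[0][1] + B[1][0] = 0 + -2 = -2) = -2 (attained at k = 1)
  C[0][1] = min over k of (A[0][0] + B[0][1] = 10 + 9 = 19, A[0][1] + B[1][1] = 0 + 5 = 5) = 5 (attained at k = 1)
  C[1][0] = min over k of (A[1][0] + B[0][0] = 1 + 10 = 11, A[1][1] + B[1][0] = 1 + -2 = -1) = -1 (attained at k = 1)
  C[1][1] = min over k of (A[1][0] + B[0][1] = 1 + 9 = 10, A[1][1] + B[1][1] = 1 + 5 = 6) = 6 (attained at k = 1)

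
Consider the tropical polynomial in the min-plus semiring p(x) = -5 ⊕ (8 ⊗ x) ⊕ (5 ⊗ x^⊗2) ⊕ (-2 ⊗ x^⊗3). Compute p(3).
p(3) = -5

A tropical monomial a ⊗ x^⊗i evaluates to a + i · x. Evaluating each term at x = 3:
  Term 0 contributes -5 + 0 · 3 = -5
  Term 1 contributes 8 + 1 · 3 = 11
  Term 2 contributes 5 + 2 · 3 = 11
  Term 3 contributes -2 + 3 · 3 = 7
p(3) = ⊕ of these = min[-5, 11, 11, 7] = -5.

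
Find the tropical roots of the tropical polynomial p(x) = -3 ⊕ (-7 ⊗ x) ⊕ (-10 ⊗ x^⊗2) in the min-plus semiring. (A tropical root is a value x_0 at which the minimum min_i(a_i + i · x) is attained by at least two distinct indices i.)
Roots: {3, 4}

Each tropical root is a break point of the lower envelope of the lines y = a_i + i · x (there are 3 lines, with slopes 0, 1, ..., 2). Only the lines that attain the minimum somewhere contribute to roots; other lines are dominated. Here the surviving (envelope) indices are i = 2, i = 1, i = 0.
Intersections between consecutive envelope lines give the roots: for adjacent envelope indices i < j the intersection is x = (a_i − a_j) / (j − i). Reading off the sorted break points: {3, 4}.
Verification: at each break x_0, at least two indices attain the minimum of min_i(a_i + i · x_0).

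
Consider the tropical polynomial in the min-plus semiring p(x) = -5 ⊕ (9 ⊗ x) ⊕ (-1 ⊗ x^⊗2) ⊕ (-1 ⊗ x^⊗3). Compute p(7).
p(7) = -5

A tropical monomial a ⊗ x^⊗i evaluates to a + i · x. Evaluating each term at x = 7:
  Term 0 contributes -5 + 0 · 7 = -5
  Term 1 contributes 9 + 1 · 7 = 16
  Term 2 contributes -1 + 2 · 7 = 13
  Term 3 contributes -1 + 3 · 7 = 20
p(7) = ⊕ of these = min[-5, 16, 13, 20] = -5.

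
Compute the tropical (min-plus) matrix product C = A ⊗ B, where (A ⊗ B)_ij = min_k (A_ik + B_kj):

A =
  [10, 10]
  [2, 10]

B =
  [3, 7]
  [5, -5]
A ⊗ B =
  [13, 5]
  [5, 5]

Apply the min-plus product entry-by-entry:
  C[0][0] = min over k of (A[0][0] + B[0][0] = 10 + 3 = 13, A[0][1] + B[1][0] = 10 + 5 = 15) = 13 (attained at k = 0)
  C[0][1] = min over k of (A[0][0] + B[0][1] = 10 + 7 = 17, A[0][1] + B[1][1] = 10 + -5 = 5) = 5 (attained at k = 1)
  C[1][0] = min over k of (A[1][0] + B[0][0] = 2 + 3 = 5, A[1][1] + B[1][0] = 10 + 5 = 15) = 5 (attained at k = 0)
  C[1][1] = min over k of (A[1][0] + B[0][1] = 2 + 7 = 9, A[1][1] + B[1][1] = 10 + -5 = 5) = 5 (attained at k = 1)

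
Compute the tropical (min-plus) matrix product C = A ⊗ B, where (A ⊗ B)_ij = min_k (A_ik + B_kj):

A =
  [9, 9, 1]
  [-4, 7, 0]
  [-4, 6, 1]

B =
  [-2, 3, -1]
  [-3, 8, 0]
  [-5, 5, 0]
A ⊗ B =
  [-4, 6, 1]
  [-6, -1, -5]
  [-6, -1, -5]

Apply the min-plus product entry-by-entry:
  C[0][0] = min over k of (A[0][0] + B[0][0] = 9 + -2 = 7, A[0][1] + B[1][0] = 9 + -3 = 6, A[0][2] + B[2][0] = 1 + -5 = -4) = -4 (attained at k = 2)
  C[0][1] = min over k of (A[0][0] + B[0][1] = 9 + 3 = 12, A[0][1] + B[1][1] = 9 + 8 = 17, A[0][2] + B[2][1] = 1 + 5 = 6) = 6 (attained at k = 2)
  C[0][2] = min over k of (A[0][0] + B[0][2] = 9 + -1 = 8, A[0][1] + B[1][2] = 9 + 0 = 9, A[0][2] + B[2][2] = 1 + 0 = 1) = 1 (attained at k = 2)
  C[1][0] = min over k of (A[1][0] + B[0][0] = -4 + -2 = -6, A[1][1] + B[1][0] = 7 + -3 = 4, A[1][2] + B[2][0] = 0 + -5 = -5) = -6 (attained at k = 0)
  C[1][1] = min over k of (A[1][0] + B[0][1] = -4 + 3 = -1, A[1][1] + B[1][1] = 7 + 8 = 15, A[1][2] + B[2][1] = 0 + 5 = 5) = -1 (attained at k = 0)
  C[1][2] = min over k of (A[1][0] + B[0][2] = -4 + -1 = -5, A[1][1] + B[1][2] = 7 + 0 = 7, A[1][2] + B[2][2] = 0 + 0 = 0) = -5 (attained at k = 0)
  C[2][0] = min over k of (A[2][0] + B[0][0] = -4 + -2 = -6, A[2][1] + B[1][0] = 6 + -3 = 3, A[2][2] + B[2][0] = 1 + -5 = -4) = -6 (attained at k = 0)
  C[2][1] = min over k of (A[2][0] + B[0][1] = -4 + 3 = -1, A[2][1] + B[1][1] = 6 + 8 = 14, A[2][2] + B[2][1] = 1 + 5 = 6) = -1 (attained at k = 0)
  C[2][2] = min over k of (A[2][0] + B[0][2] = -4 + -1 = -5, A[2][1] + B[1][2] = 6 + 0 = 6, A[2][2] + B[2][2] = 1 + 0 = 1) = -5 (attained at k = 0)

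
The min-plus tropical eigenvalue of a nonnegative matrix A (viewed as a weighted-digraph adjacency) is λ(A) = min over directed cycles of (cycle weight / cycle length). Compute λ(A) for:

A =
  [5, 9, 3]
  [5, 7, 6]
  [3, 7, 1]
λ(A) = 1

Enumerate directed cycles and compute their means (weight / length). Sample:
  cycle 0 → 0: weight = 5, length = 1, mean = 5/1 ≈ 5.000
  cycle 1 → 1: weight = 7, length = 1, mean = 7/1 ≈ 7.000
  cycle 2 → 2: weight = 1, length = 1, mean = 1/1 ≈ 1.000
  cycle 0 → 1 → 0: weight = 14, length = 2, mean = 14/2 ≈ 7.000
  cycle 0 → 2 → 0: weight = 6, length = 2, mean = 6/2 ≈ 3.000
  cycle 1 → 0 → 1: weight = 14, length = 2, mean = 14/2 ≈ 7.000
Minimum mean = 1.000, attained e.g. along the cycle 2 → 2 with weight 1 and length 1. So λ(A) = 1/1 = 1.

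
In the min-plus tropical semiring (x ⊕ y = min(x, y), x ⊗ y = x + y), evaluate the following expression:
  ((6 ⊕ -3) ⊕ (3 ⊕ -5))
((6 ⊕ -3) ⊕ (3 ⊕ -5)) = -5

Expand innermost to outermost. Recall ⊕ takes the minimum of its arguments and ⊗ takes their sum. Working out the expression ((6 ⊕ -3) ⊕ (3 ⊕ -5)) gives -5.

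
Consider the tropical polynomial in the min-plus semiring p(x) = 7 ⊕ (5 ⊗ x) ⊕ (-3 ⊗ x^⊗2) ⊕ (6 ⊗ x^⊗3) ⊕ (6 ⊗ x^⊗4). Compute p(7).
p(7) = 7

A tropical monomial a ⊗ x^⊗i evaluates to a + i · x. Evaluating each term at x = 7:
  Term 0 contributes 7 + 0 · 7 = 7
  Term 1 contributes 5 + 1 · 7 = 12
  Term 2 contributes -3 + 2 · 7 = 11
  Term 3 contributes 6 + 3 · 7 = 27
  Term 4 contributes 6 + 4 · 7 = 34
p(7) = ⊕ of these = min[7, 12, 11, 27, 34] = 7.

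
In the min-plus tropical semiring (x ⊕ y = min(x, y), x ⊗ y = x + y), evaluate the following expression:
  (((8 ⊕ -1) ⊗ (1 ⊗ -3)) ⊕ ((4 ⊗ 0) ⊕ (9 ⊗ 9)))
(((8 ⊕ -1) ⊗ (1 ⊗ -3)) ⊕ ((4 ⊗ 0) ⊕ (9 ⊗ 9))) = -3

Expand innermost to outermost. Recall ⊕ takes the minimum of its arguments and ⊗ takes their sum. Working out the expression (((8 ⊕ -1) ⊗ (1 ⊗ -3)) ⊕ ((4 ⊗ 0) ⊕ (9 ⊗ 9))) gives -3.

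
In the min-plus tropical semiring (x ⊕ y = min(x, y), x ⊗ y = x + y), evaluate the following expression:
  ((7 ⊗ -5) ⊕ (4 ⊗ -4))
((7 ⊗ -5) ⊕ (4 ⊗ -4)) = 0

Expand innermost to outermost. Recall ⊕ takes the minimum of its arguments and ⊗ takes their sum. Working out the expression ((7 ⊗ -5) ⊕ (4 ⊗ -4)) gives 0.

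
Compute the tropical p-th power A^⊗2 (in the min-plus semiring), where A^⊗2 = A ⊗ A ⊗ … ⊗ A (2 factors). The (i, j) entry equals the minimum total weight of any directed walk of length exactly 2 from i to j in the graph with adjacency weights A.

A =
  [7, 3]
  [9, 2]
A^⊗2 =
  [12, 5]
  [11, 4]

Each entry (A^⊗2)_ij equals the minimum over all length-2 walks i = v_0 → v_1 → … → v_2 = j of Σ_t A[v_t][v_{t+1}]. For example, for (i, j) = (0, 1) we minimise over 2 possible intermediate vertex sequences; the minimum is 5, attained along the walk 0 → 1 → 1.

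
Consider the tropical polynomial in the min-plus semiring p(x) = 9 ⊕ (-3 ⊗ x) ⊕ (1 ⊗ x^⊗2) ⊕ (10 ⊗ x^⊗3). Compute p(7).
p(7) = 4

A tropical monomial a ⊗ x^⊗i evaluates to a + i · x. Evaluating each term at x = 7:
  Term 0 contributes 9 + 0 · 7 = 9
  Term 1 contributes -3 + 1 · 7 = 4
  Term 2 contributes 1 + 2 · 7 = 15
  Term 3 contributes 10 + 3 · 7 = 31
p(7) = ⊕ of these = min[9, 4, 15, 31] = 4.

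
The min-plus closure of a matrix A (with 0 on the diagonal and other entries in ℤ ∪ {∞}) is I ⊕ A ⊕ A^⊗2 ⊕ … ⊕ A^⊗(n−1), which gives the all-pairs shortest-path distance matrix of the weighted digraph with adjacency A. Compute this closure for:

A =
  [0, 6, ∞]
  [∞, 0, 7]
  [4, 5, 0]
Closure =
  [0, 6, 13]
  [11, 0, 7]
  [4, 5, 0]

This is the Floyd-Warshall all-pairs shortest-path computation. For each intermediate vertex k = 0, 1, …, 2, update dist[i][j] ← min(dist[i][j], dist[i][k] + dist[k][j]). The final matrix gives, for each (i, j), the minimum total weight of any directed path from i to j (possibly empty when i = j).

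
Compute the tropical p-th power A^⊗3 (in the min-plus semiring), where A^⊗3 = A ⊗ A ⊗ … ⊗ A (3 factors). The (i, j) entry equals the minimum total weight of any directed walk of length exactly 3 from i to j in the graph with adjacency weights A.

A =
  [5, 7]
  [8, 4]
A^⊗3 =
  [15, 15]
  [16, 12]

Each entry (A^⊗3)_ij equals the minimum over all length-3 walks i = v_0 → v_1 → … → v_3 = j of Σ_t A[v_t][v_{t+1}]. For example, for (i, j) = (0, 1) we minimise over 4 possible intermediate vertex sequences; the minimum is 15, attained along the walk 0 → 1 → 1 → 1.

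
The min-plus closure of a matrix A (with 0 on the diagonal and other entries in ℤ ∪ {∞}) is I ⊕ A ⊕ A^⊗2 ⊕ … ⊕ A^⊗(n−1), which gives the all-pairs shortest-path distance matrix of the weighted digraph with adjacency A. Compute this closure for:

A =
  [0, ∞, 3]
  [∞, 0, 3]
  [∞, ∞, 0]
Closure =
  [0, ∞, 3]
  [∞, 0, 3]
  [∞, ∞, 0]

This is the Floyd-Warshall all-pairs shortest-path computation. For each intermediate vertex k = 0, 1, …, 2, update dist[i][j] ← min(dist[i][j], dist[i][k] + dist[k][j]). The final matrix gives, for each (i, j), the minimum total weight of any directed path from i to j (possibly empty when i = j).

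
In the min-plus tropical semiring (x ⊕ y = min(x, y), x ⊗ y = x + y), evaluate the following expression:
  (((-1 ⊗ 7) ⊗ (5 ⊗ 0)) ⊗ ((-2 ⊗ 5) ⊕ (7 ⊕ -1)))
(((-1 ⊗ 7) ⊗ (5 ⊗ 0)) ⊗ ((-2 ⊗ 5) ⊕ (7 ⊕ -1))) = 10

Expand innermost to outermost. Recall ⊕ takes the minimum of its arguments and ⊗ takes their sum. Working out the expression (((-1 ⊗ 7) ⊗ (5 ⊗ 0)) ⊗ ((-2 ⊗ 5) ⊕ (7 ⊕ -1))) gives 10.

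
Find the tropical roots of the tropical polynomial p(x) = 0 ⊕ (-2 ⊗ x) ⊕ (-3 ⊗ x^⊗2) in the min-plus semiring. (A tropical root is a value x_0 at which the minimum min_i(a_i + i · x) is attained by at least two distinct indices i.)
Roots: {1, 2}

Each tropical root is a break point of the lower envelope of the lines y = a_i + i · x (there are 3 lines, with slopes 0, 1, ..., 2). Only the lines that attain the minimum somewhere contribute to roots; other lines are dominated. Here the surviving (envelope) indices are i = 2, i = 1, i = 0.
Intersections between consecutive envelope lines give the roots: for adjacent envelope indices i < j the intersection is x = (a_i − a_j) / (j − i). Reading off the sorted break points: {1, 2}.
Verification: at each break x_0, at least two indices attain the minimum of min_i(a_i + i · x_0).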